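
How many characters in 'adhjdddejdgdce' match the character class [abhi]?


Character class [abhi] matches any of: {a, b, h, i}
Scanning string 'adhjdddejdgdce' character by character:
  pos 0: 'a' -> MATCH
  pos 1: 'd' -> no
  pos 2: 'h' -> MATCH
  pos 3: 'j' -> no
  pos 4: 'd' -> no
  pos 5: 'd' -> no
  pos 6: 'd' -> no
  pos 7: 'e' -> no
  pos 8: 'j' -> no
  pos 9: 'd' -> no
  pos 10: 'g' -> no
  pos 11: 'd' -> no
  pos 12: 'c' -> no
  pos 13: 'e' -> no
Total matches: 2

2


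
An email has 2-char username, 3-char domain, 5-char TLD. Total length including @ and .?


An email address has format: username@domain.tld
Username length: 2
'@' character: 1
Domain length: 3
'.' character: 1
TLD length: 5
Total = 2 + 1 + 3 + 1 + 5 = 12

12


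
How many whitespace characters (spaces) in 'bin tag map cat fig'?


\s matches whitespace characters (spaces, tabs, etc.).
Text: 'bin tag map cat fig'
This text has 5 words separated by spaces.
Number of spaces = number of words - 1 = 5 - 1 = 4

4


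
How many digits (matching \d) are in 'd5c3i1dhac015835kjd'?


\d matches any digit 0-9.
Scanning 'd5c3i1dhac015835kjd':
  pos 1: '5' -> DIGIT
  pos 3: '3' -> DIGIT
  pos 5: '1' -> DIGIT
  pos 10: '0' -> DIGIT
  pos 11: '1' -> DIGIT
  pos 12: '5' -> DIGIT
  pos 13: '8' -> DIGIT
  pos 14: '3' -> DIGIT
  pos 15: '5' -> DIGIT
Digits found: ['5', '3', '1', '0', '1', '5', '8', '3', '5']
Total: 9

9


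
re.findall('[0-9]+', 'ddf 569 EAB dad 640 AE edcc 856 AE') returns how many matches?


Pattern '[0-9]+' finds one or more digits.
Text: 'ddf 569 EAB dad 640 AE edcc 856 AE'
Scanning for matches:
  Match 1: '569'
  Match 2: '640'
  Match 3: '856'
Total matches: 3

3


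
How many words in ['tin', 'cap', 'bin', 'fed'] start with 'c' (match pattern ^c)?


Pattern ^c anchors to start of word. Check which words begin with 'c':
  'tin' -> no
  'cap' -> MATCH (starts with 'c')
  'bin' -> no
  'fed' -> no
Matching words: ['cap']
Count: 1

1


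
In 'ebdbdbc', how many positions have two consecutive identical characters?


Looking for consecutive identical characters in 'ebdbdbc':
  pos 0-1: 'e' vs 'b' -> different
  pos 1-2: 'b' vs 'd' -> different
  pos 2-3: 'd' vs 'b' -> different
  pos 3-4: 'b' vs 'd' -> different
  pos 4-5: 'd' vs 'b' -> different
  pos 5-6: 'b' vs 'c' -> different
Consecutive identical pairs: []
Count: 0

0


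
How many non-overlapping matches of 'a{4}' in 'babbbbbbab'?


Pattern 'a{4}' matches exactly 4 consecutive a's (greedy, non-overlapping).
String: 'babbbbbbab'
Scanning for runs of a's:
  Run at pos 1: 'a' (length 1) -> 0 match(es)
  Run at pos 8: 'a' (length 1) -> 0 match(es)
Matches found: []
Total: 0

0


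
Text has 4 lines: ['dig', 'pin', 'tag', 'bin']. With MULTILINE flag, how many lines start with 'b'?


With MULTILINE flag, ^ matches the start of each line.
Lines: ['dig', 'pin', 'tag', 'bin']
Checking which lines start with 'b':
  Line 1: 'dig' -> no
  Line 2: 'pin' -> no
  Line 3: 'tag' -> no
  Line 4: 'bin' -> MATCH
Matching lines: ['bin']
Count: 1

1


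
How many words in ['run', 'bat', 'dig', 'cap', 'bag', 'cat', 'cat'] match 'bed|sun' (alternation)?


Alternation 'bed|sun' matches either 'bed' or 'sun'.
Checking each word:
  'run' -> no
  'bat' -> no
  'dig' -> no
  'cap' -> no
  'bag' -> no
  'cat' -> no
  'cat' -> no
Matches: []
Count: 0

0


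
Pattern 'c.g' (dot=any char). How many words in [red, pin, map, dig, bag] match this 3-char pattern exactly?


Pattern 'c.g' means: starts with 'c', any single char, ends with 'g'.
Checking each word (must be exactly 3 chars):
  'red' (len=3): no
  'pin' (len=3): no
  'map' (len=3): no
  'dig' (len=3): no
  'bag' (len=3): no
Matching words: []
Total: 0

0


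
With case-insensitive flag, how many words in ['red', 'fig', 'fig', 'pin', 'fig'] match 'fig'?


Case-insensitive matching: compare each word's lowercase form to 'fig'.
  'red' -> lower='red' -> no
  'fig' -> lower='fig' -> MATCH
  'fig' -> lower='fig' -> MATCH
  'pin' -> lower='pin' -> no
  'fig' -> lower='fig' -> MATCH
Matches: ['fig', 'fig', 'fig']
Count: 3

3


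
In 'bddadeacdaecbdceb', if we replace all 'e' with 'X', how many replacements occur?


re.sub('e', 'X', text) replaces every occurrence of 'e' with 'X'.
Text: 'bddadeacdaecbdceb'
Scanning for 'e':
  pos 5: 'e' -> replacement #1
  pos 10: 'e' -> replacement #2
  pos 15: 'e' -> replacement #3
Total replacements: 3

3


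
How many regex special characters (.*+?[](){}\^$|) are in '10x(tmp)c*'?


Regex special characters are: . * + ? [ ] ( ) { } \ ^ $ |
Scanning '10x(tmp)c*':
  pos 3: '(' -> SPECIAL
  pos 7: ')' -> SPECIAL
  pos 9: '*' -> SPECIAL
Special chars found: ['(', ')', '*']
Total: 3

3


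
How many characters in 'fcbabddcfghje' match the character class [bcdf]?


Character class [bcdf] matches any of: {b, c, d, f}
Scanning string 'fcbabddcfghje' character by character:
  pos 0: 'f' -> MATCH
  pos 1: 'c' -> MATCH
  pos 2: 'b' -> MATCH
  pos 3: 'a' -> no
  pos 4: 'b' -> MATCH
  pos 5: 'd' -> MATCH
  pos 6: 'd' -> MATCH
  pos 7: 'c' -> MATCH
  pos 8: 'f' -> MATCH
  pos 9: 'g' -> no
  pos 10: 'h' -> no
  pos 11: 'j' -> no
  pos 12: 'e' -> no
Total matches: 8

8


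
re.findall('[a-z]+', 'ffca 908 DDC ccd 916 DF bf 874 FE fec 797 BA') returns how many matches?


Pattern '[a-z]+' finds one or more lowercase letters.
Text: 'ffca 908 DDC ccd 916 DF bf 874 FE fec 797 BA'
Scanning for matches:
  Match 1: 'ffca'
  Match 2: 'ccd'
  Match 3: 'bf'
  Match 4: 'fec'
Total matches: 4

4


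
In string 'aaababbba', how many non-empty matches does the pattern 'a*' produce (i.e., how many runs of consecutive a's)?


Pattern 'a*' matches zero or more a's. We want non-empty runs of consecutive a's.
String: 'aaababbba'
Walking through the string to find runs of a's:
  Run 1: positions 0-2 -> 'aaa'
  Run 2: positions 4-4 -> 'a'
  Run 3: positions 8-8 -> 'a'
Non-empty runs found: ['aaa', 'a', 'a']
Count: 3

3


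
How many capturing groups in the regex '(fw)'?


To count capturing groups, count each '(' that starts a group.
Pattern: '(fw)'
Walking through the pattern:
  Position 0: '(' -> group #1
Total capturing groups: 1

1


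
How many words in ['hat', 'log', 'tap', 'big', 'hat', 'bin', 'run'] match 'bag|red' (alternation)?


Alternation 'bag|red' matches either 'bag' or 'red'.
Checking each word:
  'hat' -> no
  'log' -> no
  'tap' -> no
  'big' -> no
  'hat' -> no
  'bin' -> no
  'run' -> no
Matches: []
Count: 0

0


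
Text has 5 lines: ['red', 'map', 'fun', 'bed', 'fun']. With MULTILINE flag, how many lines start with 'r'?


With MULTILINE flag, ^ matches the start of each line.
Lines: ['red', 'map', 'fun', 'bed', 'fun']
Checking which lines start with 'r':
  Line 1: 'red' -> MATCH
  Line 2: 'map' -> no
  Line 3: 'fun' -> no
  Line 4: 'bed' -> no
  Line 5: 'fun' -> no
Matching lines: ['red']
Count: 1

1


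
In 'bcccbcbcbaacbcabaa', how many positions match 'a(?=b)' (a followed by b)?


Lookahead 'a(?=b)' matches 'a' only when followed by 'b'.
String: 'bcccbcbcbaacbcabaa'
Checking each position where char is 'a':
  pos 9: 'a' -> no (next='a')
  pos 10: 'a' -> no (next='c')
  pos 14: 'a' -> MATCH (next='b')
  pos 16: 'a' -> no (next='a')
Matching positions: [14]
Count: 1

1


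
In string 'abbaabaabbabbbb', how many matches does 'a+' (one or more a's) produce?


Pattern 'a+' matches one or more consecutive a's.
String: 'abbaabaabbabbbb'
Scanning for runs of a:
  Match 1: 'a' (length 1)
  Match 2: 'aa' (length 2)
  Match 3: 'aa' (length 2)
  Match 4: 'a' (length 1)
Total matches: 4

4


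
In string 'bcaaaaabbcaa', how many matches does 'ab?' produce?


Pattern 'ab?' matches 'a' optionally followed by 'b'.
String: 'bcaaaaabbcaa'
Scanning left to right for 'a' then checking next char:
  Match 1: 'a' (a not followed by b)
  Match 2: 'a' (a not followed by b)
  Match 3: 'a' (a not followed by b)
  Match 4: 'a' (a not followed by b)
  Match 5: 'ab' (a followed by b)
  Match 6: 'a' (a not followed by b)
  Match 7: 'a' (a not followed by b)
Total matches: 7

7


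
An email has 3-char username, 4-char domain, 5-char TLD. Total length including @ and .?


An email address has format: username@domain.tld
Username length: 3
'@' character: 1
Domain length: 4
'.' character: 1
TLD length: 5
Total = 3 + 1 + 4 + 1 + 5 = 14

14


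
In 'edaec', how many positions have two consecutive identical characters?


Looking for consecutive identical characters in 'edaec':
  pos 0-1: 'e' vs 'd' -> different
  pos 1-2: 'd' vs 'a' -> different
  pos 2-3: 'a' vs 'e' -> different
  pos 3-4: 'e' vs 'c' -> different
Consecutive identical pairs: []
Count: 0

0


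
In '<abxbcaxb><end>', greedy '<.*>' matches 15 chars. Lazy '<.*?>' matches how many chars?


Greedy '<.*>' tries to match as MUCH as possible.
Lazy '<.*?>' tries to match as LITTLE as possible.

String: '<abxbcaxb><end>'
Greedy '<.*>' starts at first '<' and extends to the LAST '>': '<abxbcaxb><end>' (15 chars)
Lazy '<.*?>' starts at first '<' and stops at the FIRST '>': '<abxbcaxb>' (10 chars)

10


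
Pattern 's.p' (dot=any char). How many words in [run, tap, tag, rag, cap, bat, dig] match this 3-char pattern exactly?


Pattern 's.p' means: starts with 's', any single char, ends with 'p'.
Checking each word (must be exactly 3 chars):
  'run' (len=3): no
  'tap' (len=3): no
  'tag' (len=3): no
  'rag' (len=3): no
  'cap' (len=3): no
  'bat' (len=3): no
  'dig' (len=3): no
Matching words: []
Total: 0

0


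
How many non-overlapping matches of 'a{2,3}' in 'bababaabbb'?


Pattern 'a{2,3}' matches between 2 and 3 consecutive a's (greedy).
String: 'bababaabbb'
Finding runs of a's and applying greedy matching:
  Run at pos 1: 'a' (length 1)
  Run at pos 3: 'a' (length 1)
  Run at pos 5: 'aa' (length 2)
Matches: ['aa']
Count: 1

1


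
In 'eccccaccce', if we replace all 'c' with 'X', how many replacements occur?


re.sub('c', 'X', text) replaces every occurrence of 'c' with 'X'.
Text: 'eccccaccce'
Scanning for 'c':
  pos 1: 'c' -> replacement #1
  pos 2: 'c' -> replacement #2
  pos 3: 'c' -> replacement #3
  pos 4: 'c' -> replacement #4
  pos 6: 'c' -> replacement #5
  pos 7: 'c' -> replacement #6
  pos 8: 'c' -> replacement #7
Total replacements: 7

7


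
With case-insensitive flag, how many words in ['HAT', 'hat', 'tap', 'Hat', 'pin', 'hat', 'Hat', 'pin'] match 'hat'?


Case-insensitive matching: compare each word's lowercase form to 'hat'.
  'HAT' -> lower='hat' -> MATCH
  'hat' -> lower='hat' -> MATCH
  'tap' -> lower='tap' -> no
  'Hat' -> lower='hat' -> MATCH
  'pin' -> lower='pin' -> no
  'hat' -> lower='hat' -> MATCH
  'Hat' -> lower='hat' -> MATCH
  'pin' -> lower='pin' -> no
Matches: ['HAT', 'hat', 'Hat', 'hat', 'Hat']
Count: 5

5


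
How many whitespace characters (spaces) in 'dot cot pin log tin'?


\s matches whitespace characters (spaces, tabs, etc.).
Text: 'dot cot pin log tin'
This text has 5 words separated by spaces.
Number of spaces = number of words - 1 = 5 - 1 = 4

4


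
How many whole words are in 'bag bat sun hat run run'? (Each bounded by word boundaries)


Word boundaries (\b) mark the start/end of each word.
Text: 'bag bat sun hat run run'
Splitting by whitespace:
  Word 1: 'bag'
  Word 2: 'bat'
  Word 3: 'sun'
  Word 4: 'hat'
  Word 5: 'run'
  Word 6: 'run'
Total whole words: 6

6


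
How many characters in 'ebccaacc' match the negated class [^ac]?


Negated class [^ac] matches any char NOT in {a, c}
Scanning 'ebccaacc':
  pos 0: 'e' -> MATCH
  pos 1: 'b' -> MATCH
  pos 2: 'c' -> no (excluded)
  pos 3: 'c' -> no (excluded)
  pos 4: 'a' -> no (excluded)
  pos 5: 'a' -> no (excluded)
  pos 6: 'c' -> no (excluded)
  pos 7: 'c' -> no (excluded)
Total matches: 2

2


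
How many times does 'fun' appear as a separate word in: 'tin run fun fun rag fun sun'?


Scanning each word for exact match 'fun':
  Word 1: 'tin' -> no
  Word 2: 'run' -> no
  Word 3: 'fun' -> MATCH
  Word 4: 'fun' -> MATCH
  Word 5: 'rag' -> no
  Word 6: 'fun' -> MATCH
  Word 7: 'sun' -> no
Total matches: 3

3


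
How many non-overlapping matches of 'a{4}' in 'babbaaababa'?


Pattern 'a{4}' matches exactly 4 consecutive a's (greedy, non-overlapping).
String: 'babbaaababa'
Scanning for runs of a's:
  Run at pos 1: 'a' (length 1) -> 0 match(es)
  Run at pos 4: 'aaa' (length 3) -> 0 match(es)
  Run at pos 8: 'a' (length 1) -> 0 match(es)
  Run at pos 10: 'a' (length 1) -> 0 match(es)
Matches found: []
Total: 0

0


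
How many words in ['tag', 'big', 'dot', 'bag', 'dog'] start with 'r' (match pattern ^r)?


Pattern ^r anchors to start of word. Check which words begin with 'r':
  'tag' -> no
  'big' -> no
  'dot' -> no
  'bag' -> no
  'dog' -> no
Matching words: []
Count: 0

0


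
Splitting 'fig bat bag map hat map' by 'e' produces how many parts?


Splitting by 'e' breaks the string at each occurrence of the separator.
Text: 'fig bat bag map hat map'
Parts after split:
  Part 1: 'fig bat bag map hat map'
Total parts: 1

1


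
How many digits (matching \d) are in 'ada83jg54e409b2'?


\d matches any digit 0-9.
Scanning 'ada83jg54e409b2':
  pos 3: '8' -> DIGIT
  pos 4: '3' -> DIGIT
  pos 7: '5' -> DIGIT
  pos 8: '4' -> DIGIT
  pos 10: '4' -> DIGIT
  pos 11: '0' -> DIGIT
  pos 12: '9' -> DIGIT
  pos 14: '2' -> DIGIT
Digits found: ['8', '3', '5', '4', '4', '0', '9', '2']
Total: 8

8


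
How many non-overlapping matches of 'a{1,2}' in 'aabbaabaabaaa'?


Pattern 'a{1,2}' matches between 1 and 2 consecutive a's (greedy).
String: 'aabbaabaabaaa'
Finding runs of a's and applying greedy matching:
  Run at pos 0: 'aa' (length 2)
  Run at pos 4: 'aa' (length 2)
  Run at pos 7: 'aa' (length 2)
  Run at pos 10: 'aaa' (length 3)
Matches: ['aa', 'aa', 'aa', 'aa', 'a']
Count: 5

5


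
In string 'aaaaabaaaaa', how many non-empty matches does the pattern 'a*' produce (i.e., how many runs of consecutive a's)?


Pattern 'a*' matches zero or more a's. We want non-empty runs of consecutive a's.
String: 'aaaaabaaaaa'
Walking through the string to find runs of a's:
  Run 1: positions 0-4 -> 'aaaaa'
  Run 2: positions 6-10 -> 'aaaaa'
Non-empty runs found: ['aaaaa', 'aaaaa']
Count: 2

2


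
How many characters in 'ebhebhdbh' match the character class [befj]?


Character class [befj] matches any of: {b, e, f, j}
Scanning string 'ebhebhdbh' character by character:
  pos 0: 'e' -> MATCH
  pos 1: 'b' -> MATCH
  pos 2: 'h' -> no
  pos 3: 'e' -> MATCH
  pos 4: 'b' -> MATCH
  pos 5: 'h' -> no
  pos 6: 'd' -> no
  pos 7: 'b' -> MATCH
  pos 8: 'h' -> no
Total matches: 5

5


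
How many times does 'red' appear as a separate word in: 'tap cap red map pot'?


Scanning each word for exact match 'red':
  Word 1: 'tap' -> no
  Word 2: 'cap' -> no
  Word 3: 'red' -> MATCH
  Word 4: 'map' -> no
  Word 5: 'pot' -> no
Total matches: 1

1


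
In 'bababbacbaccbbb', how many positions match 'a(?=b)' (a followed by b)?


Lookahead 'a(?=b)' matches 'a' only when followed by 'b'.
String: 'bababbacbaccbbb'
Checking each position where char is 'a':
  pos 1: 'a' -> MATCH (next='b')
  pos 3: 'a' -> MATCH (next='b')
  pos 6: 'a' -> no (next='c')
  pos 9: 'a' -> no (next='c')
Matching positions: [1, 3]
Count: 2

2


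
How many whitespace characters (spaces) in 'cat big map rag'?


\s matches whitespace characters (spaces, tabs, etc.).
Text: 'cat big map rag'
This text has 4 words separated by spaces.
Number of spaces = number of words - 1 = 4 - 1 = 3

3


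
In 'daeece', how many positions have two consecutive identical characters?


Looking for consecutive identical characters in 'daeece':
  pos 0-1: 'd' vs 'a' -> different
  pos 1-2: 'a' vs 'e' -> different
  pos 2-3: 'e' vs 'e' -> MATCH ('ee')
  pos 3-4: 'e' vs 'c' -> different
  pos 4-5: 'c' vs 'e' -> different
Consecutive identical pairs: ['ee']
Count: 1

1


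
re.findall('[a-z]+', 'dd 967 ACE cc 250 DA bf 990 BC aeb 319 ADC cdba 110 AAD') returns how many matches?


Pattern '[a-z]+' finds one or more lowercase letters.
Text: 'dd 967 ACE cc 250 DA bf 990 BC aeb 319 ADC cdba 110 AAD'
Scanning for matches:
  Match 1: 'dd'
  Match 2: 'cc'
  Match 3: 'bf'
  Match 4: 'aeb'
  Match 5: 'cdba'
Total matches: 5

5


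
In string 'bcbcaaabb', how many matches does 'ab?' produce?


Pattern 'ab?' matches 'a' optionally followed by 'b'.
String: 'bcbcaaabb'
Scanning left to right for 'a' then checking next char:
  Match 1: 'a' (a not followed by b)
  Match 2: 'a' (a not followed by b)
  Match 3: 'ab' (a followed by b)
Total matches: 3

3


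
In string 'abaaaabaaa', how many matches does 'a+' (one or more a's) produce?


Pattern 'a+' matches one or more consecutive a's.
String: 'abaaaabaaa'
Scanning for runs of a:
  Match 1: 'a' (length 1)
  Match 2: 'aaaa' (length 4)
  Match 3: 'aaa' (length 3)
Total matches: 3

3


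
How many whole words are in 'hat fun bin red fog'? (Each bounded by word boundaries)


Word boundaries (\b) mark the start/end of each word.
Text: 'hat fun bin red fog'
Splitting by whitespace:
  Word 1: 'hat'
  Word 2: 'fun'
  Word 3: 'bin'
  Word 4: 'red'
  Word 5: 'fog'
Total whole words: 5

5


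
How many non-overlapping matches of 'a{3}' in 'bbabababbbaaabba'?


Pattern 'a{3}' matches exactly 3 consecutive a's (greedy, non-overlapping).
String: 'bbabababbbaaabba'
Scanning for runs of a's:
  Run at pos 2: 'a' (length 1) -> 0 match(es)
  Run at pos 4: 'a' (length 1) -> 0 match(es)
  Run at pos 6: 'a' (length 1) -> 0 match(es)
  Run at pos 10: 'aaa' (length 3) -> 1 match(es)
  Run at pos 15: 'a' (length 1) -> 0 match(es)
Matches found: ['aaa']
Total: 1

1


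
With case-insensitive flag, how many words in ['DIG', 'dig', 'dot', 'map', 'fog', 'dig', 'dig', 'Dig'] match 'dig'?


Case-insensitive matching: compare each word's lowercase form to 'dig'.
  'DIG' -> lower='dig' -> MATCH
  'dig' -> lower='dig' -> MATCH
  'dot' -> lower='dot' -> no
  'map' -> lower='map' -> no
  'fog' -> lower='fog' -> no
  'dig' -> lower='dig' -> MATCH
  'dig' -> lower='dig' -> MATCH
  'Dig' -> lower='dig' -> MATCH
Matches: ['DIG', 'dig', 'dig', 'dig', 'Dig']
Count: 5

5


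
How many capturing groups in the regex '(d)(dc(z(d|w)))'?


To count capturing groups, count each '(' that starts a group.
Pattern: '(d)(dc(z(d|w)))'
Walking through the pattern:
  Position 0: '(' -> group #1
  Position 3: '(' -> group #2
  Position 6: '(' -> group #3
  Position 8: '(' -> group #4
Total capturing groups: 4

4


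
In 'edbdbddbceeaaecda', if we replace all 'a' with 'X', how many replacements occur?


re.sub('a', 'X', text) replaces every occurrence of 'a' with 'X'.
Text: 'edbdbddbceeaaecda'
Scanning for 'a':
  pos 11: 'a' -> replacement #1
  pos 12: 'a' -> replacement #2
  pos 16: 'a' -> replacement #3
Total replacements: 3

3


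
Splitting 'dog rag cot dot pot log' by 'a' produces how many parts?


Splitting by 'a' breaks the string at each occurrence of the separator.
Text: 'dog rag cot dot pot log'
Parts after split:
  Part 1: 'dog r'
  Part 2: 'g cot dot pot log'
Total parts: 2

2


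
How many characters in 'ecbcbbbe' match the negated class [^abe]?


Negated class [^abe] matches any char NOT in {a, b, e}
Scanning 'ecbcbbbe':
  pos 0: 'e' -> no (excluded)
  pos 1: 'c' -> MATCH
  pos 2: 'b' -> no (excluded)
  pos 3: 'c' -> MATCH
  pos 4: 'b' -> no (excluded)
  pos 5: 'b' -> no (excluded)
  pos 6: 'b' -> no (excluded)
  pos 7: 'e' -> no (excluded)
Total matches: 2

2


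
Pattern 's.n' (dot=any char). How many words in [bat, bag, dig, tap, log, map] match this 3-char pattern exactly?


Pattern 's.n' means: starts with 's', any single char, ends with 'n'.
Checking each word (must be exactly 3 chars):
  'bat' (len=3): no
  'bag' (len=3): no
  'dig' (len=3): no
  'tap' (len=3): no
  'log' (len=3): no
  'map' (len=3): no
Matching words: []
Total: 0

0


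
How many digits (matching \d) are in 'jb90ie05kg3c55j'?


\d matches any digit 0-9.
Scanning 'jb90ie05kg3c55j':
  pos 2: '9' -> DIGIT
  pos 3: '0' -> DIGIT
  pos 6: '0' -> DIGIT
  pos 7: '5' -> DIGIT
  pos 10: '3' -> DIGIT
  pos 12: '5' -> DIGIT
  pos 13: '5' -> DIGIT
Digits found: ['9', '0', '0', '5', '3', '5', '5']
Total: 7

7


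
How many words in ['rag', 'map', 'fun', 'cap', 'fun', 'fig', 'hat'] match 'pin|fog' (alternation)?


Alternation 'pin|fog' matches either 'pin' or 'fog'.
Checking each word:
  'rag' -> no
  'map' -> no
  'fun' -> no
  'cap' -> no
  'fun' -> no
  'fig' -> no
  'hat' -> no
Matches: []
Count: 0

0


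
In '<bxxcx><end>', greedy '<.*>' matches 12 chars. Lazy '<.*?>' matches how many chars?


Greedy '<.*>' tries to match as MUCH as possible.
Lazy '<.*?>' tries to match as LITTLE as possible.

String: '<bxxcx><end>'
Greedy '<.*>' starts at first '<' and extends to the LAST '>': '<bxxcx><end>' (12 chars)
Lazy '<.*?>' starts at first '<' and stops at the FIRST '>': '<bxxcx>' (7 chars)

7


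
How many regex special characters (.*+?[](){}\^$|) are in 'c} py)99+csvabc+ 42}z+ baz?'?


Regex special characters are: . * + ? [ ] ( ) { } \ ^ $ |
Scanning 'c} py)99+csvabc+ 42}z+ baz?':
  pos 1: '}' -> SPECIAL
  pos 5: ')' -> SPECIAL
  pos 8: '+' -> SPECIAL
  pos 15: '+' -> SPECIAL
  pos 19: '}' -> SPECIAL
  pos 21: '+' -> SPECIAL
  pos 26: '?' -> SPECIAL
Special chars found: ['}', ')', '+', '+', '}', '+', '?']
Total: 7

7


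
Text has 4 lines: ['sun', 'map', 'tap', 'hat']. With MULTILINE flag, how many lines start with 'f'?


With MULTILINE flag, ^ matches the start of each line.
Lines: ['sun', 'map', 'tap', 'hat']
Checking which lines start with 'f':
  Line 1: 'sun' -> no
  Line 2: 'map' -> no
  Line 3: 'tap' -> no
  Line 4: 'hat' -> no
Matching lines: []
Count: 0

0


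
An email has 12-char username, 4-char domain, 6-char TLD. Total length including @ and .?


An email address has format: username@domain.tld
Username length: 12
'@' character: 1
Domain length: 4
'.' character: 1
TLD length: 6
Total = 12 + 1 + 4 + 1 + 6 = 24

24


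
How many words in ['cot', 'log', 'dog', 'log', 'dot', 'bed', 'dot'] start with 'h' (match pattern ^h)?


Pattern ^h anchors to start of word. Check which words begin with 'h':
  'cot' -> no
  'log' -> no
  'dog' -> no
  'log' -> no
  'dot' -> no
  'bed' -> no
  'dot' -> no
Matching words: []
Count: 0

0


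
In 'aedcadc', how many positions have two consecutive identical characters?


Looking for consecutive identical characters in 'aedcadc':
  pos 0-1: 'a' vs 'e' -> different
  pos 1-2: 'e' vs 'd' -> different
  pos 2-3: 'd' vs 'c' -> different
  pos 3-4: 'c' vs 'a' -> different
  pos 4-5: 'a' vs 'd' -> different
  pos 5-6: 'd' vs 'c' -> different
Consecutive identical pairs: []
Count: 0

0


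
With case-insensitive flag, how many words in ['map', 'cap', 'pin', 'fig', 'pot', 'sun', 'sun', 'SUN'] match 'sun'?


Case-insensitive matching: compare each word's lowercase form to 'sun'.
  'map' -> lower='map' -> no
  'cap' -> lower='cap' -> no
  'pin' -> lower='pin' -> no
  'fig' -> lower='fig' -> no
  'pot' -> lower='pot' -> no
  'sun' -> lower='sun' -> MATCH
  'sun' -> lower='sun' -> MATCH
  'SUN' -> lower='sun' -> MATCH
Matches: ['sun', 'sun', 'SUN']
Count: 3

3


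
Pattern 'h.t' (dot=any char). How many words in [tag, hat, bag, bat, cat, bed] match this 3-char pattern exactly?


Pattern 'h.t' means: starts with 'h', any single char, ends with 't'.
Checking each word (must be exactly 3 chars):
  'tag' (len=3): no
  'hat' (len=3): MATCH
  'bag' (len=3): no
  'bat' (len=3): no
  'cat' (len=3): no
  'bed' (len=3): no
Matching words: ['hat']
Total: 1

1


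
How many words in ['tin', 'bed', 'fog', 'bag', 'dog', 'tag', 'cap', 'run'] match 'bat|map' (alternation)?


Alternation 'bat|map' matches either 'bat' or 'map'.
Checking each word:
  'tin' -> no
  'bed' -> no
  'fog' -> no
  'bag' -> no
  'dog' -> no
  'tag' -> no
  'cap' -> no
  'run' -> no
Matches: []
Count: 0

0


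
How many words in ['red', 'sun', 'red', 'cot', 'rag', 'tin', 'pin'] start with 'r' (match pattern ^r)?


Pattern ^r anchors to start of word. Check which words begin with 'r':
  'red' -> MATCH (starts with 'r')
  'sun' -> no
  'red' -> MATCH (starts with 'r')
  'cot' -> no
  'rag' -> MATCH (starts with 'r')
  'tin' -> no
  'pin' -> no
Matching words: ['red', 'red', 'rag']
Count: 3

3


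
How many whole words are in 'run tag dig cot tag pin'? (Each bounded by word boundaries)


Word boundaries (\b) mark the start/end of each word.
Text: 'run tag dig cot tag pin'
Splitting by whitespace:
  Word 1: 'run'
  Word 2: 'tag'
  Word 3: 'dig'
  Word 4: 'cot'
  Word 5: 'tag'
  Word 6: 'pin'
Total whole words: 6

6


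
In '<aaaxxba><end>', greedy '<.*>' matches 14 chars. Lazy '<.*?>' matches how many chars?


Greedy '<.*>' tries to match as MUCH as possible.
Lazy '<.*?>' tries to match as LITTLE as possible.

String: '<aaaxxba><end>'
Greedy '<.*>' starts at first '<' and extends to the LAST '>': '<aaaxxba><end>' (14 chars)
Lazy '<.*?>' starts at first '<' and stops at the FIRST '>': '<aaaxxba>' (9 chars)

9


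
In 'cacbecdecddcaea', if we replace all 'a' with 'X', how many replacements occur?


re.sub('a', 'X', text) replaces every occurrence of 'a' with 'X'.
Text: 'cacbecdecddcaea'
Scanning for 'a':
  pos 1: 'a' -> replacement #1
  pos 12: 'a' -> replacement #2
  pos 14: 'a' -> replacement #3
Total replacements: 3

3


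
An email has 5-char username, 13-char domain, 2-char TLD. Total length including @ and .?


An email address has format: username@domain.tld
Username length: 5
'@' character: 1
Domain length: 13
'.' character: 1
TLD length: 2
Total = 5 + 1 + 13 + 1 + 2 = 22

22


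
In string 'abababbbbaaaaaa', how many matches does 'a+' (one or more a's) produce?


Pattern 'a+' matches one or more consecutive a's.
String: 'abababbbbaaaaaa'
Scanning for runs of a:
  Match 1: 'a' (length 1)
  Match 2: 'a' (length 1)
  Match 3: 'a' (length 1)
  Match 4: 'aaaaaa' (length 6)
Total matches: 4

4


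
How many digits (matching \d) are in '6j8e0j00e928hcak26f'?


\d matches any digit 0-9.
Scanning '6j8e0j00e928hcak26f':
  pos 0: '6' -> DIGIT
  pos 2: '8' -> DIGIT
  pos 4: '0' -> DIGIT
  pos 6: '0' -> DIGIT
  pos 7: '0' -> DIGIT
  pos 9: '9' -> DIGIT
  pos 10: '2' -> DIGIT
  pos 11: '8' -> DIGIT
  pos 16: '2' -> DIGIT
  pos 17: '6' -> DIGIT
Digits found: ['6', '8', '0', '0', '0', '9', '2', '8', '2', '6']
Total: 10

10


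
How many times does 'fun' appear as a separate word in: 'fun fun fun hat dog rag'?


Scanning each word for exact match 'fun':
  Word 1: 'fun' -> MATCH
  Word 2: 'fun' -> MATCH
  Word 3: 'fun' -> MATCH
  Word 4: 'hat' -> no
  Word 5: 'dog' -> no
  Word 6: 'rag' -> no
Total matches: 3

3


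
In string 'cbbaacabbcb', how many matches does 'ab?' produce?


Pattern 'ab?' matches 'a' optionally followed by 'b'.
String: 'cbbaacabbcb'
Scanning left to right for 'a' then checking next char:
  Match 1: 'a' (a not followed by b)
  Match 2: 'a' (a not followed by b)
  Match 3: 'ab' (a followed by b)
Total matches: 3

3


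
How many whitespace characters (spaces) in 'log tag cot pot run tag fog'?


\s matches whitespace characters (spaces, tabs, etc.).
Text: 'log tag cot pot run tag fog'
This text has 7 words separated by spaces.
Number of spaces = number of words - 1 = 7 - 1 = 6

6


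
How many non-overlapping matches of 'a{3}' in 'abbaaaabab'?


Pattern 'a{3}' matches exactly 3 consecutive a's (greedy, non-overlapping).
String: 'abbaaaabab'
Scanning for runs of a's:
  Run at pos 0: 'a' (length 1) -> 0 match(es)
  Run at pos 3: 'aaaa' (length 4) -> 1 match(es)
  Run at pos 8: 'a' (length 1) -> 0 match(es)
Matches found: ['aaa']
Total: 1

1


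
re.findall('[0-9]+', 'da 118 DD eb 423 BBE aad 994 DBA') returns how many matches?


Pattern '[0-9]+' finds one or more digits.
Text: 'da 118 DD eb 423 BBE aad 994 DBA'
Scanning for matches:
  Match 1: '118'
  Match 2: '423'
  Match 3: '994'
Total matches: 3

3


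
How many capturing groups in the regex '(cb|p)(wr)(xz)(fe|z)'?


To count capturing groups, count each '(' that starts a group.
Pattern: '(cb|p)(wr)(xz)(fe|z)'
Walking through the pattern:
  Position 0: '(' -> group #1
  Position 6: '(' -> group #2
  Position 10: '(' -> group #3
  Position 14: '(' -> group #4
Total capturing groups: 4

4


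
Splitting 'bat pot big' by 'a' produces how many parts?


Splitting by 'a' breaks the string at each occurrence of the separator.
Text: 'bat pot big'
Parts after split:
  Part 1: 'b'
  Part 2: 't pot big'
Total parts: 2

2


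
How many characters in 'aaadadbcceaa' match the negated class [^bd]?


Negated class [^bd] matches any char NOT in {b, d}
Scanning 'aaadadbcceaa':
  pos 0: 'a' -> MATCH
  pos 1: 'a' -> MATCH
  pos 2: 'a' -> MATCH
  pos 3: 'd' -> no (excluded)
  pos 4: 'a' -> MATCH
  pos 5: 'd' -> no (excluded)
  pos 6: 'b' -> no (excluded)
  pos 7: 'c' -> MATCH
  pos 8: 'c' -> MATCH
  pos 9: 'e' -> MATCH
  pos 10: 'a' -> MATCH
  pos 11: 'a' -> MATCH
Total matches: 9

9


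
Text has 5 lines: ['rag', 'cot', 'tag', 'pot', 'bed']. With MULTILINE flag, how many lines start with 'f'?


With MULTILINE flag, ^ matches the start of each line.
Lines: ['rag', 'cot', 'tag', 'pot', 'bed']
Checking which lines start with 'f':
  Line 1: 'rag' -> no
  Line 2: 'cot' -> no
  Line 3: 'tag' -> no
  Line 4: 'pot' -> no
  Line 5: 'bed' -> no
Matching lines: []
Count: 0

0


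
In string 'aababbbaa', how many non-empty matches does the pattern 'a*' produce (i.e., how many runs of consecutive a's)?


Pattern 'a*' matches zero or more a's. We want non-empty runs of consecutive a's.
String: 'aababbbaa'
Walking through the string to find runs of a's:
  Run 1: positions 0-1 -> 'aa'
  Run 2: positions 3-3 -> 'a'
  Run 3: positions 7-8 -> 'aa'
Non-empty runs found: ['aa', 'a', 'aa']
Count: 3

3


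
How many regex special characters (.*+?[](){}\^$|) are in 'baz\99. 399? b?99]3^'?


Regex special characters are: . * + ? [ ] ( ) { } \ ^ $ |
Scanning 'baz\99. 399? b?99]3^':
  pos 3: '\' -> SPECIAL
  pos 6: '.' -> SPECIAL
  pos 11: '?' -> SPECIAL
  pos 14: '?' -> SPECIAL
  pos 17: ']' -> SPECIAL
  pos 19: '^' -> SPECIAL
Special chars found: ['\\', '.', '?', '?', ']', '^']
Total: 6

6


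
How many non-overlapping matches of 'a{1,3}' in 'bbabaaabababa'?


Pattern 'a{1,3}' matches between 1 and 3 consecutive a's (greedy).
String: 'bbabaaabababa'
Finding runs of a's and applying greedy matching:
  Run at pos 2: 'a' (length 1)
  Run at pos 4: 'aaa' (length 3)
  Run at pos 8: 'a' (length 1)
  Run at pos 10: 'a' (length 1)
  Run at pos 12: 'a' (length 1)
Matches: ['a', 'aaa', 'a', 'a', 'a']
Count: 5

5


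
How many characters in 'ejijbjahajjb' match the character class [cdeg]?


Character class [cdeg] matches any of: {c, d, e, g}
Scanning string 'ejijbjahajjb' character by character:
  pos 0: 'e' -> MATCH
  pos 1: 'j' -> no
  pos 2: 'i' -> no
  pos 3: 'j' -> no
  pos 4: 'b' -> no
  pos 5: 'j' -> no
  pos 6: 'a' -> no
  pos 7: 'h' -> no
  pos 8: 'a' -> no
  pos 9: 'j' -> no
  pos 10: 'j' -> no
  pos 11: 'b' -> no
Total matches: 1

1


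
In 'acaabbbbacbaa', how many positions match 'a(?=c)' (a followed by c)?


Lookahead 'a(?=c)' matches 'a' only when followed by 'c'.
String: 'acaabbbbacbaa'
Checking each position where char is 'a':
  pos 0: 'a' -> MATCH (next='c')
  pos 2: 'a' -> no (next='a')
  pos 3: 'a' -> no (next='b')
  pos 8: 'a' -> MATCH (next='c')
  pos 11: 'a' -> no (next='a')
Matching positions: [0, 8]
Count: 2

2


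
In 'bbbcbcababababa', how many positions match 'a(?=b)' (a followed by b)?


Lookahead 'a(?=b)' matches 'a' only when followed by 'b'.
String: 'bbbcbcababababa'
Checking each position where char is 'a':
  pos 6: 'a' -> MATCH (next='b')
  pos 8: 'a' -> MATCH (next='b')
  pos 10: 'a' -> MATCH (next='b')
  pos 12: 'a' -> MATCH (next='b')
Matching positions: [6, 8, 10, 12]
Count: 4

4


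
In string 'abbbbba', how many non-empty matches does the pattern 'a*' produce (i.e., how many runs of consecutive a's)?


Pattern 'a*' matches zero or more a's. We want non-empty runs of consecutive a's.
String: 'abbbbba'
Walking through the string to find runs of a's:
  Run 1: positions 0-0 -> 'a'
  Run 2: positions 6-6 -> 'a'
Non-empty runs found: ['a', 'a']
Count: 2

2


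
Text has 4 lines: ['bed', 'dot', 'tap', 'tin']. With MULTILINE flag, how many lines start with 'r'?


With MULTILINE flag, ^ matches the start of each line.
Lines: ['bed', 'dot', 'tap', 'tin']
Checking which lines start with 'r':
  Line 1: 'bed' -> no
  Line 2: 'dot' -> no
  Line 3: 'tap' -> no
  Line 4: 'tin' -> no
Matching lines: []
Count: 0

0


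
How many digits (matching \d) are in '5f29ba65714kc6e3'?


\d matches any digit 0-9.
Scanning '5f29ba65714kc6e3':
  pos 0: '5' -> DIGIT
  pos 2: '2' -> DIGIT
  pos 3: '9' -> DIGIT
  pos 6: '6' -> DIGIT
  pos 7: '5' -> DIGIT
  pos 8: '7' -> DIGIT
  pos 9: '1' -> DIGIT
  pos 10: '4' -> DIGIT
  pos 13: '6' -> DIGIT
  pos 15: '3' -> DIGIT
Digits found: ['5', '2', '9', '6', '5', '7', '1', '4', '6', '3']
Total: 10

10


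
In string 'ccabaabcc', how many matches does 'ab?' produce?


Pattern 'ab?' matches 'a' optionally followed by 'b'.
String: 'ccabaabcc'
Scanning left to right for 'a' then checking next char:
  Match 1: 'ab' (a followed by b)
  Match 2: 'a' (a not followed by b)
  Match 3: 'ab' (a followed by b)
Total matches: 3

3


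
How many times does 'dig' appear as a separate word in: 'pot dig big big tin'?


Scanning each word for exact match 'dig':
  Word 1: 'pot' -> no
  Word 2: 'dig' -> MATCH
  Word 3: 'big' -> no
  Word 4: 'big' -> no
  Word 5: 'tin' -> no
Total matches: 1

1


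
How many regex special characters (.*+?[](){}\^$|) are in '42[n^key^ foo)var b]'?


Regex special characters are: . * + ? [ ] ( ) { } \ ^ $ |
Scanning '42[n^key^ foo)var b]':
  pos 2: '[' -> SPECIAL
  pos 4: '^' -> SPECIAL
  pos 8: '^' -> SPECIAL
  pos 13: ')' -> SPECIAL
  pos 19: ']' -> SPECIAL
Special chars found: ['[', '^', '^', ')', ']']
Total: 5

5


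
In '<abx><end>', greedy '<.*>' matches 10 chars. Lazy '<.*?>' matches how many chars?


Greedy '<.*>' tries to match as MUCH as possible.
Lazy '<.*?>' tries to match as LITTLE as possible.

String: '<abx><end>'
Greedy '<.*>' starts at first '<' and extends to the LAST '>': '<abx><end>' (10 chars)
Lazy '<.*?>' starts at first '<' and stops at the FIRST '>': '<abx>' (5 chars)

5


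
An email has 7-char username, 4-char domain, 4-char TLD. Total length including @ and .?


An email address has format: username@domain.tld
Username length: 7
'@' character: 1
Domain length: 4
'.' character: 1
TLD length: 4
Total = 7 + 1 + 4 + 1 + 4 = 17

17


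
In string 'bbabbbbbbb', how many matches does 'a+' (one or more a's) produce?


Pattern 'a+' matches one or more consecutive a's.
String: 'bbabbbbbbb'
Scanning for runs of a:
  Match 1: 'a' (length 1)
Total matches: 1

1


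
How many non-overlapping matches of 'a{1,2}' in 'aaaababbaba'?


Pattern 'a{1,2}' matches between 1 and 2 consecutive a's (greedy).
String: 'aaaababbaba'
Finding runs of a's and applying greedy matching:
  Run at pos 0: 'aaaa' (length 4)
  Run at pos 5: 'a' (length 1)
  Run at pos 8: 'a' (length 1)
  Run at pos 10: 'a' (length 1)
Matches: ['aa', 'aa', 'a', 'a', 'a']
Count: 5

5


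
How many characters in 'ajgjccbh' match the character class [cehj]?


Character class [cehj] matches any of: {c, e, h, j}
Scanning string 'ajgjccbh' character by character:
  pos 0: 'a' -> no
  pos 1: 'j' -> MATCH
  pos 2: 'g' -> no
  pos 3: 'j' -> MATCH
  pos 4: 'c' -> MATCH
  pos 5: 'c' -> MATCH
  pos 6: 'b' -> no
  pos 7: 'h' -> MATCH
Total matches: 5

5


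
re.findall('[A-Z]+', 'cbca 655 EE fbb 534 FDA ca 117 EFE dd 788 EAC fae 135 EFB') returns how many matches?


Pattern '[A-Z]+' finds one or more uppercase letters.
Text: 'cbca 655 EE fbb 534 FDA ca 117 EFE dd 788 EAC fae 135 EFB'
Scanning for matches:
  Match 1: 'EE'
  Match 2: 'FDA'
  Match 3: 'EFE'
  Match 4: 'EAC'
  Match 5: 'EFB'
Total matches: 5

5


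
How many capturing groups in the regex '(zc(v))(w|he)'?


To count capturing groups, count each '(' that starts a group.
Pattern: '(zc(v))(w|he)'
Walking through the pattern:
  Position 0: '(' -> group #1
  Position 3: '(' -> group #2
  Position 7: '(' -> group #3
Total capturing groups: 3

3


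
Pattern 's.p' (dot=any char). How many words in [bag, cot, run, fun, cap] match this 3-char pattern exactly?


Pattern 's.p' means: starts with 's', any single char, ends with 'p'.
Checking each word (must be exactly 3 chars):
  'bag' (len=3): no
  'cot' (len=3): no
  'run' (len=3): no
  'fun' (len=3): no
  'cap' (len=3): no
Matching words: []
Total: 0

0


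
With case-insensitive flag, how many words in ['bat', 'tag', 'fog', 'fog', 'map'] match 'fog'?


Case-insensitive matching: compare each word's lowercase form to 'fog'.
  'bat' -> lower='bat' -> no
  'tag' -> lower='tag' -> no
  'fog' -> lower='fog' -> MATCH
  'fog' -> lower='fog' -> MATCH
  'map' -> lower='map' -> no
Matches: ['fog', 'fog']
Count: 2

2


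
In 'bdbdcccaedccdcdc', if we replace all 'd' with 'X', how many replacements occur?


re.sub('d', 'X', text) replaces every occurrence of 'd' with 'X'.
Text: 'bdbdcccaedccdcdc'
Scanning for 'd':
  pos 1: 'd' -> replacement #1
  pos 3: 'd' -> replacement #2
  pos 9: 'd' -> replacement #3
  pos 12: 'd' -> replacement #4
  pos 14: 'd' -> replacement #5
Total replacements: 5

5


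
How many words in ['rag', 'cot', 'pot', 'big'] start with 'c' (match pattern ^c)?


Pattern ^c anchors to start of word. Check which words begin with 'c':
  'rag' -> no
  'cot' -> MATCH (starts with 'c')
  'pot' -> no
  'big' -> no
Matching words: ['cot']
Count: 1

1


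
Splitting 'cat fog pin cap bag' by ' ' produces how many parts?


Splitting by ' ' breaks the string at each occurrence of the separator.
Text: 'cat fog pin cap bag'
Parts after split:
  Part 1: 'cat'
  Part 2: 'fog'
  Part 3: 'pin'
  Part 4: 'cap'
  Part 5: 'bag'
Total parts: 5

5


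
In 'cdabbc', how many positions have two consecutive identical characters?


Looking for consecutive identical characters in 'cdabbc':
  pos 0-1: 'c' vs 'd' -> different
  pos 1-2: 'd' vs 'a' -> different
  pos 2-3: 'a' vs 'b' -> different
  pos 3-4: 'b' vs 'b' -> MATCH ('bb')
  pos 4-5: 'b' vs 'c' -> different
Consecutive identical pairs: ['bb']
Count: 1

1


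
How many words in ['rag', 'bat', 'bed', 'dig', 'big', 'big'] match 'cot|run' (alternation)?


Alternation 'cot|run' matches either 'cot' or 'run'.
Checking each word:
  'rag' -> no
  'bat' -> no
  'bed' -> no
  'dig' -> no
  'big' -> no
  'big' -> no
Matches: []
Count: 0

0


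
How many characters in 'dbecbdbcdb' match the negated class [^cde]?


Negated class [^cde] matches any char NOT in {c, d, e}
Scanning 'dbecbdbcdb':
  pos 0: 'd' -> no (excluded)
  pos 1: 'b' -> MATCH
  pos 2: 'e' -> no (excluded)
  pos 3: 'c' -> no (excluded)
  pos 4: 'b' -> MATCH
  pos 5: 'd' -> no (excluded)
  pos 6: 'b' -> MATCH
  pos 7: 'c' -> no (excluded)
  pos 8: 'd' -> no (excluded)
  pos 9: 'b' -> MATCH
Total matches: 4

4


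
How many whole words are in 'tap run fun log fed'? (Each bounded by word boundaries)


Word boundaries (\b) mark the start/end of each word.
Text: 'tap run fun log fed'
Splitting by whitespace:
  Word 1: 'tap'
  Word 2: 'run'
  Word 3: 'fun'
  Word 4: 'log'
  Word 5: 'fed'
Total whole words: 5

5


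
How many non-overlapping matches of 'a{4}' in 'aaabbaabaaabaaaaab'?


Pattern 'a{4}' matches exactly 4 consecutive a's (greedy, non-overlapping).
String: 'aaabbaabaaabaaaaab'
Scanning for runs of a's:
  Run at pos 0: 'aaa' (length 3) -> 0 match(es)
  Run at pos 5: 'aa' (length 2) -> 0 match(es)
  Run at pos 8: 'aaa' (length 3) -> 0 match(es)
  Run at pos 12: 'aaaaa' (length 5) -> 1 match(es)
Matches found: ['aaaa']
Total: 1

1


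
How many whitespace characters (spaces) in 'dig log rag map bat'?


\s matches whitespace characters (spaces, tabs, etc.).
Text: 'dig log rag map bat'
This text has 5 words separated by spaces.
Number of spaces = number of words - 1 = 5 - 1 = 4

4
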